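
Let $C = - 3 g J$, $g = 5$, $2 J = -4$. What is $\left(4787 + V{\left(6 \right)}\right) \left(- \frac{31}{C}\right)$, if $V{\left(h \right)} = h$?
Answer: $- \frac{148583}{30} \approx -4952.8$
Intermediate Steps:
$J = -2$ ($J = \frac{1}{2} \left(-4\right) = -2$)
$C = 30$ ($C = \left(-3\right) 5 \left(-2\right) = \left(-15\right) \left(-2\right) = 30$)
$\left(4787 + V{\left(6 \right)}\right) \left(- \frac{31}{C}\right) = \left(4787 + 6\right) \left(- \frac{31}{30}\right) = 4793 \left(\left(-31\right) \frac{1}{30}\right) = 4793 \left(- \frac{31}{30}\right) = - \frac{148583}{30}$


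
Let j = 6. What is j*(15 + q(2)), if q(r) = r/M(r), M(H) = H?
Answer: 96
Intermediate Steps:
q(r) = 1 (q(r) = r/r = 1)
j*(15 + q(2)) = 6*(15 + 1) = 6*16 = 96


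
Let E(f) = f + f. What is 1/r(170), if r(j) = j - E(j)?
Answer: -1/170 ≈ -0.0058824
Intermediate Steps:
E(f) = 2*f
r(j) = -j (r(j) = j - 2*j = -j)
1/r(170) = 1/(-1*170) = 1/(-170) = -1/170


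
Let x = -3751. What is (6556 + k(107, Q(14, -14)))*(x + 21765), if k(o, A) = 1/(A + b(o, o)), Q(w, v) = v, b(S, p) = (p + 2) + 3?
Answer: 5786898423/49 ≈ 1.1810e+8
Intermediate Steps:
b(S, p) = 5 + p (b(S, p) = (2 + p) + 3 = 5 + p)
k(o, A) = 1/(5 + A + o) (k(o, A) = 1/(A + (5 + o)) = 1/(5 + A + o))
(6556 + k(107, Q(14, -14)))*(x + 21765) = (6556 + 1/(5 - 14 + 107))*(-3751 + 21765) = (6556 + 1/98)*18014 = (642489/98)*18014 = 5786898423/49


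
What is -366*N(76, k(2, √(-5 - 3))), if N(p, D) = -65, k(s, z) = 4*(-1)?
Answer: 23790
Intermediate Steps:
k(s, z) = -4
-366*N(76, k(2, √(-5 - 3))) = -366*(-65) = 23790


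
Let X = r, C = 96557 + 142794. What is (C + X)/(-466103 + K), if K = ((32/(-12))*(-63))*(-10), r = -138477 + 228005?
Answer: -328879/467783 ≈ -0.70306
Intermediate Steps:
r = 89528
C = 239351
X = 89528
K = -1680 (K = ((32*(-1/12))*(-63))*(-10) = -8/3*(-63)*(-10) = 168*(-10) = -1680)
(C + X)/(-466103 + K) = (239351 + 89528)/(-466103 - 1680) = 328879/(-467783) = 328879*(-1/467783) = -328879/467783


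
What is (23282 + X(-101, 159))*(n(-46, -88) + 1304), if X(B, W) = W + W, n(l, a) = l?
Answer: 29688800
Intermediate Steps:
X(B, W) = 2*W
(23282 + X(-101, 159))*(n(-46, -88) + 1304) = (23282 + 2*159)*(-46 + 1304) = (23282 + 318)*1258 = 23600*1258 = 29688800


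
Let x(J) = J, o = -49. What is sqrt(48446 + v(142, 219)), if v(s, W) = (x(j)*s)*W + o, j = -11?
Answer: I*sqrt(293681) ≈ 541.92*I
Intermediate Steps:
v(s, W) = -49 - 11*W*s (v(s, W) = (-11*s)*W - 49 = -11*W*s - 49 = -49 - 11*W*s)
sqrt(48446 + v(142, 219)) = sqrt(48446 + (-49 - 11*219*142)) = sqrt(48446 + (-49 - 342078)) = sqrt(48446 - 342127) = sqrt(-293681) = I*sqrt(293681)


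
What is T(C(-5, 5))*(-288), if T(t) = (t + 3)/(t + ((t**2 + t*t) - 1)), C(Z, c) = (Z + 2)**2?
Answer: -1728/85 ≈ -20.329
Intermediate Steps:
C(Z, c) = (2 + Z)**2
T(t) = (3 + t)/(-1 + t + 2*t**2) (T(t) = (3 + t)/(t + ((t**2 + t**2) - 1)) = (3 + t)/(t + (2*t**2 - 1)) = (3 + t)/(t + (-1 + 2*t**2)) = (3 + t)/(-1 + t + 2*t**2))
T(C(-5, 5))*(-288) = ((3 + (2 - 5)**2)/(-1 + (2 - 5)**2 + 2*((2 - 5)**2)**2))*(-288) = ((3 + (-3)**2)/(-1 + (-3)**2 + 2*((-3)**2)**2))*(-288) = ((3 + 9)/(-1 + 9 + 2*9**2))*(-288) = (12/(-1 + 9 + 2*81))*(-288) = (12/(-1 + 9 + 162))*(-288) = (12/170)*(-288) = ((1/170)*12)*(-288) = (6/85)*(-288) = -1728/85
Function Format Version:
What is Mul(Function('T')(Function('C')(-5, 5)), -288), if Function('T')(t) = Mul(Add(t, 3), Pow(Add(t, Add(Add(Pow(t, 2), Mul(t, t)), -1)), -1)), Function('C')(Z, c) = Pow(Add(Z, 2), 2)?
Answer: Rational(-1728, 85) ≈ -20.329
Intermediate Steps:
Function('C')(Z, c) = Pow(Add(2, Z), 2)
Function('T')(t) = Mul(Pow(Add(-1, t, Mul(2, Pow(t, 2))), -1), Add(3, t)) (Function('T')(t) = Mul(Add(3, t), Pow(Add(t, Add(Add(Pow(t, 2), Pow(t, 2)), -1)), -1)) = Mul(Add(3, t), Pow(Add(t, Add(Mul(2, Pow(t, 2)), -1)), -1)) = Mul(Add(3, t), Pow(Add(t, Add(-1, Mul(2, Pow(t, 2)))), -1)) = Mul(Add(3, t), Pow(Add(-1, t, Mul(2, Pow(t, 2))), -1)) = Mul(Pow(Add(-1, t, Mul(2, Pow(t, 2))), -1), Add(3, t)))
Mul(Function('T')(Function('C')(-5, 5)), -288) = Mul(Mul(Pow(Add(-1, Pow(Add(2, -5), 2), Mul(2, Pow(Pow(Add(2, -5), 2), 2))), -1), Add(3, Pow(Add(2, -5), 2))), -288) = Mul(Mul(Pow(Add(-1, Pow(-3, 2), Mul(2, Pow(Pow(-3, 2), 2))), -1), Add(3, Pow(-3, 2))), -288) = Mul(Mul(Pow(Add(-1, 9, Mul(2, Pow(9, 2))), -1), Add(3, 9)), -288) = Mul(Mul(Pow(Add(-1, 9, Mul(2, 81)), -1), 12), -288) = Mul(Mul(Pow(Add(-1, 9, 162), -1), 12), -288) = Mul(Mul(Pow(170, -1), 12), -288) = Mul(Mul(Rational(1, 170), 12), -288) = Mul(Rational(6, 85), -288) = Rational(-1728, 85)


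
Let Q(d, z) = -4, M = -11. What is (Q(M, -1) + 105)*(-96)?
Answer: -9696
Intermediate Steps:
(Q(M, -1) + 105)*(-96) = (-4 + 105)*(-96) = 101*(-96) = -9696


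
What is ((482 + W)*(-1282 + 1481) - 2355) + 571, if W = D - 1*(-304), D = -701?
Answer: 15131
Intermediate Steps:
W = -397 (W = -701 - 1*(-304) = -701 + 304 = -397)
((482 + W)*(-1282 + 1481) - 2355) + 571 = ((482 - 397)*(-1282 + 1481) - 2355) + 571 = (85*199 - 2355) + 571 = (16915 - 2355) + 571 = 14560 + 571 = 15131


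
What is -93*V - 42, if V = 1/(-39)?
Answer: -515/13 ≈ -39.615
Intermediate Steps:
V = -1/39 ≈ -0.025641
-93*V - 42 = -93*(-1/39) - 42 = 31/13 - 42 = -515/13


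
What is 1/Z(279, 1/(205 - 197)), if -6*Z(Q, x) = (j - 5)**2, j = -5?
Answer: -3/50 ≈ -0.060000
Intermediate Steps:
Z(Q, x) = -50/3 (Z(Q, x) = -(-5 - 5)**2/6 = -1/6*(-10)**2 = -1/6*100 = -50/3)
1/Z(279, 1/(205 - 197)) = 1/(-50/3) = -3/50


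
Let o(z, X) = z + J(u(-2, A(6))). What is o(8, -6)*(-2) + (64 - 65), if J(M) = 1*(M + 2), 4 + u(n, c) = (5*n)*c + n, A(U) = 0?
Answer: -9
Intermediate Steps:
u(n, c) = -4 + n + 5*c*n (u(n, c) = -4 + ((5*n)*c + n) = -4 + (5*c*n + n) = -4 + (n + 5*c*n) = -4 + n + 5*c*n)
J(M) = 2 + M (J(M) = 1*(2 + M) = 2 + M)
o(z, X) = -4 + z (o(z, X) = z + (2 + (-4 - 2 + 5*0*(-2))) = z + (2 + (-4 - 2 + 0)) = z + (2 - 6) = z - 4 = -4 + z)
o(8, -6)*(-2) + (64 - 65) = (-4 + 8)*(-2) + (64 - 65) = 4*(-2) - 1 = -8 - 1 = -9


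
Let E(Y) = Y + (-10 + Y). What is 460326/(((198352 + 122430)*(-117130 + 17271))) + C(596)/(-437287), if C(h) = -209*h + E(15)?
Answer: 1994656444236955/7003800618910403 ≈ 0.28480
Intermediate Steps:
E(Y) = -10 + 2*Y
C(h) = 20 - 209*h (C(h) = -209*h + (-10 + 2*15) = -209*h + (-10 + 30) = -209*h + 20 = 20 - 209*h)
460326/(((198352 + 122430)*(-117130 + 17271))) + C(596)/(-437287) = 460326/(((198352 + 122430)*(-117130 + 17271))) + (20 - 209*596)/(-437287) = 460326/((320782*(-99859))) + (20 - 124564)*(-1/437287) = 460326/(-32032969738) - 124544*(-1/437287) = 460326*(-1/32032969738) + 124544/437287 = -230163/16016484869 + 124544/437287 = 1994656444236955/7003800618910403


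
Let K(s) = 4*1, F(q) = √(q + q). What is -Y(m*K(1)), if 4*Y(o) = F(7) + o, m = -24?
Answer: 24 - √14/4 ≈ 23.065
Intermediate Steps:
F(q) = √2*√q (F(q) = √(2*q) = √2*√q)
K(s) = 4
Y(o) = o/4 + √14/4 (Y(o) = (√2*√7 + o)/4 = (√14 + o)/4 = (o + √14)/4 = o/4 + √14/4)
-Y(m*K(1)) = -((-24*4)/4 + √14/4) = -((¼)*(-96) + √14/4) = -(-24 + √14/4) = 24 - √14/4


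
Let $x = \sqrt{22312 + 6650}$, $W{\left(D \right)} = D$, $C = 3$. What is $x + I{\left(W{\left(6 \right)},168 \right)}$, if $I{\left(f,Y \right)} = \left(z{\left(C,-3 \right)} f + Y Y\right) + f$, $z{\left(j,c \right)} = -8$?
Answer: $28182 + 3 \sqrt{3218} \approx 28352.0$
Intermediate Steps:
$x = 3 \sqrt{3218}$ ($x = \sqrt{28962} = 3 \sqrt{3218} \approx 170.18$)
$I{\left(f,Y \right)} = Y^{2} - 7 f$ ($I{\left(f,Y \right)} = \left(- 8 f + Y Y\right) + f = \left(- 8 f + Y^{2}\right) + f = \left(Y^{2} - 8 f\right) + f = Y^{2} - 7 f$)
$x + I{\left(W{\left(6 \right)},168 \right)} = 3 \sqrt{3218} + \left(168^{2} - 42\right) = 3 \sqrt{3218} + \left(28224 - 42\right) = 3 \sqrt{3218} + 28182 = 28182 + 3 \sqrt{3218}$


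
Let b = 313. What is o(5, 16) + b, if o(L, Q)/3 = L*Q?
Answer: 553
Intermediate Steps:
o(L, Q) = 3*L*Q (o(L, Q) = 3*(L*Q) = 3*L*Q)
o(5, 16) + b = 3*5*16 + 313 = 240 + 313 = 553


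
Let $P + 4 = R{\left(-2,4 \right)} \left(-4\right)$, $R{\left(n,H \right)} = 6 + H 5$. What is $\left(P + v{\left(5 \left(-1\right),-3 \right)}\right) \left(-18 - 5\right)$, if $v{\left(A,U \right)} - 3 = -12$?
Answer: $2691$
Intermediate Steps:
$v{\left(A,U \right)} = -9$ ($v{\left(A,U \right)} = 3 - 12 = -9$)
$R{\left(n,H \right)} = 6 + 5 H$
$P = -108$ ($P = -4 + \left(6 + 5 \cdot 4\right) \left(-4\right) = -4 + \left(6 + 20\right) \left(-4\right) = -4 + 26 \left(-4\right) = -4 - 104 = -108$)
$\left(P + v{\left(5 \left(-1\right),-3 \right)}\right) \left(-18 - 5\right) = \left(-108 - 9\right) \left(-18 - 5\right) = - 117 \left(-18 - 5\right) = \left(-117\right) \left(-23\right) = 2691$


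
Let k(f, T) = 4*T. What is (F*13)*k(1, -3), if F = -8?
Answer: 1248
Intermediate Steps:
(F*13)*k(1, -3) = (-8*13)*(4*(-3)) = -104*(-12) = 1248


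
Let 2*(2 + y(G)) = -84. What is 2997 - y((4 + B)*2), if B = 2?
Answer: 3041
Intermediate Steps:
y(G) = -44 (y(G) = -2 + (½)*(-84) = -2 - 42 = -44)
2997 - y((4 + B)*2) = 2997 - 1*(-44) = 2997 + 44 = 3041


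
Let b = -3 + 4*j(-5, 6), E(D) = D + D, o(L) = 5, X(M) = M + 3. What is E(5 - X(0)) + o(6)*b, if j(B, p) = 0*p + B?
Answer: -111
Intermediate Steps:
X(M) = 3 + M
E(D) = 2*D
j(B, p) = B (j(B, p) = 0 + B = B)
b = -23 (b = -3 + 4*(-5) = -3 - 20 = -23)
E(5 - X(0)) + o(6)*b = 2*(5 - (3 + 0)) + 5*(-23) = 2*(5 - 1*3) - 115 = 2*(5 - 3) - 115 = 2*2 - 115 = 4 - 115 = -111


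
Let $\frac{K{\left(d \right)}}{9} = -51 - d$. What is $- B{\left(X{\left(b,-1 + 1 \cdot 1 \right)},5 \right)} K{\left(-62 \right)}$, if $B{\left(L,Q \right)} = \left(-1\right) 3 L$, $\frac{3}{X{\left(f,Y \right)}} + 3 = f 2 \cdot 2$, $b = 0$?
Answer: $-297$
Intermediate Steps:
$X{\left(f,Y \right)} = \frac{3}{-3 + 4 f}$ ($X{\left(f,Y \right)} = \frac{3}{-3 + f 2 \cdot 2} = \frac{3}{-3 + 2 f 2} = \frac{3}{-3 + 4 f}$)
$B{\left(L,Q \right)} = - 3 L$
$K{\left(d \right)} = -459 - 9 d$ ($K{\left(d \right)} = 9 \left(-51 - d\right) = -459 - 9 d$)
$- B{\left(X{\left(b,-1 + 1 \cdot 1 \right)},5 \right)} K{\left(-62 \right)} = - \left(-3\right) \frac{3}{-3 + 4 \cdot 0} \left(-459 - -558\right) = - \left(-3\right) \frac{3}{-3 + 0} \left(-459 + 558\right) = - \left(-3\right) \frac{3}{-3} \cdot 99 = - \left(-3\right) 3 \left(- \frac{1}{3}\right) 99 = - \left(-3\right) \left(-1\right) 99 = \left(-1\right) 3 \cdot 99 = \left(-3\right) 99 = -297$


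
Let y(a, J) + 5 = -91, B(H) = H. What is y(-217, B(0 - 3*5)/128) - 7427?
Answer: -7523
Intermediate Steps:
y(a, J) = -96 (y(a, J) = -5 - 91 = -96)
y(-217, B(0 - 3*5)/128) - 7427 = -96 - 7427 = -7523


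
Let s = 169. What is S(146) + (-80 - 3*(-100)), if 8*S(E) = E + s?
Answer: 2075/8 ≈ 259.38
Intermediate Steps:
S(E) = 169/8 + E/8 (S(E) = (E + 169)/8 = (169 + E)/8 = 169/8 + E/8)
S(146) + (-80 - 3*(-100)) = (169/8 + (1/8)*146) + (-80 - 3*(-100)) = (169/8 + 73/4) + (-80 + 300) = 315/8 + 220 = 2075/8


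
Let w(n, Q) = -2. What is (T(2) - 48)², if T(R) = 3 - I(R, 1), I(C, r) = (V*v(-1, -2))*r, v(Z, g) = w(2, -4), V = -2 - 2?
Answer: 2809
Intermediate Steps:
V = -4
v(Z, g) = -2
I(C, r) = 8*r (I(C, r) = (-4*(-2))*r = 8*r)
T(R) = -5 (T(R) = 3 - 8 = -5)
(T(2) - 48)² = (-5 - 48)² = (-53)² = 2809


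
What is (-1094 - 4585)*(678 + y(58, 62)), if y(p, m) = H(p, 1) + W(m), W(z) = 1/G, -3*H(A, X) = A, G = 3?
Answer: -3742461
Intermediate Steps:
H(A, X) = -A/3
W(z) = 1/3
y(p, m) = 1/3 - p/3 (y(p, m) = -p/3 + 1/3 = 1/3 - p/3)
(-1094 - 4585)*(678 + y(58, 62)) = (-1094 - 4585)*(678 + (1/3 - 1/3*58)) = -5679*(678 + (1/3 - 58/3)) = -5679*(678 - 19) = -5679*659 = -3742461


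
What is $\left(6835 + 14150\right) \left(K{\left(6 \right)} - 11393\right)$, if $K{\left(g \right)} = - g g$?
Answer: $-239837565$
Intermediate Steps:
$K{\left(g \right)} = - g^{2}$
$\left(6835 + 14150\right) \left(K{\left(6 \right)} - 11393\right) = \left(6835 + 14150\right) \left(- 6^{2} - 11393\right) = 20985 \left(\left(-1\right) 36 - 11393\right) = 20985 \left(-36 - 11393\right) = 20985 \left(-11429\right) = -239837565$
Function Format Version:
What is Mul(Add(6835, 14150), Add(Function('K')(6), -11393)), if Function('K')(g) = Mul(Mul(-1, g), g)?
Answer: -239837565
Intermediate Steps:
Function('K')(g) = Mul(-1, Pow(g, 2))
Mul(Add(6835, 14150), Add(Function('K')(6), -11393)) = Mul(Add(6835, 14150), Add(Mul(-1, Pow(6, 2)), -11393)) = Mul(20985, Add(Mul(-1, 36), -11393)) = Mul(20985, Add(-36, -11393)) = Mul(20985, -11429) = -239837565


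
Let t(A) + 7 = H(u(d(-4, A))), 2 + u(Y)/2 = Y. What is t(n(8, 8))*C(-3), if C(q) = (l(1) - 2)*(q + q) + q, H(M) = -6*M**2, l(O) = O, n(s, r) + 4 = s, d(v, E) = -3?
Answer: -1821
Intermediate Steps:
n(s, r) = -4 + s
u(Y) = -4 + 2*Y
t(A) = -607 (t(A) = -7 - 6*(-4 + 2*(-3))**2 = -7 - 6*(-4 - 6)**2 = -7 - 6*(-10)**2 = -7 - 6*100 = -7 - 600 = -607)
C(q) = -q (C(q) = (1 - 2)*(q + q) + q = -2*q + q = -q)
t(n(8, 8))*C(-3) = -(-607)*(-3) = -607*3 = -1821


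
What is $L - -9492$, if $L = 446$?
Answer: $9938$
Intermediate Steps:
$L - -9492 = 446 - -9492 = 446 + 9492 = 9938$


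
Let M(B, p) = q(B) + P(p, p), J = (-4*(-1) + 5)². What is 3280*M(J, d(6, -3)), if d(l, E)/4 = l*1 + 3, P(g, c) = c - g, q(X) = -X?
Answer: -265680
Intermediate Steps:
J = 81 (J = (4 + 5)² = 9² = 81)
d(l, E) = 12 + 4*l (d(l, E) = 4*(l*1 + 3) = 4*(l + 3) = 4*(3 + l) = 12 + 4*l)
M(B, p) = -B (M(B, p) = -B + (p - p) = -B + 0 = -B)
3280*M(J, d(6, -3)) = 3280*(-1*81) = 3280*(-81) = -265680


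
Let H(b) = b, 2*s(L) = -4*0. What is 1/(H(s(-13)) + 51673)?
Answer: 1/51673 ≈ 1.9352e-5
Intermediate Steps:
s(L) = 0 (s(L) = (-4*0)/2 = (½)*0 = 0)
1/(H(s(-13)) + 51673) = 1/(0 + 51673) = 1/51673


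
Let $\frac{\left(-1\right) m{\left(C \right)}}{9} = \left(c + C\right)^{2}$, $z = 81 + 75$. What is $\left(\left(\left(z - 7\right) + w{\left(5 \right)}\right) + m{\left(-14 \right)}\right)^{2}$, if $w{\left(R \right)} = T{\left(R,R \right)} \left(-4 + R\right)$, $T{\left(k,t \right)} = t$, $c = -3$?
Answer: $5987809$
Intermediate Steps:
$w{\left(R \right)} = R \left(-4 + R\right)$
$z = 156$
$m{\left(C \right)} = - 9 \left(-3 + C\right)^{2}$
$\left(\left(\left(z - 7\right) + w{\left(5 \right)}\right) + m{\left(-14 \right)}\right)^{2} = \left(\left(\left(156 - 7\right) + 5 \left(-4 + 5\right)\right) - 9 \left(-3 - 14\right)^{2}\right)^{2} = \left(\left(149 + 5 \cdot 1\right) - 9 \left(-17\right)^{2}\right)^{2} = \left(\left(149 + 5\right) - 2601\right)^{2} = \left(154 - 2601\right)^{2} = \left(-2447\right)^{2} = 5987809$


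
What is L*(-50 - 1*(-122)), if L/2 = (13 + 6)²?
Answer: 51984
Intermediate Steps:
L = 722 (L = 2*(13 + 6)² = 2*19² = 2*361 = 722)
L*(-50 - 1*(-122)) = 722*(-50 - 1*(-122)) = 722*(-50 + 122) = 722*72 = 51984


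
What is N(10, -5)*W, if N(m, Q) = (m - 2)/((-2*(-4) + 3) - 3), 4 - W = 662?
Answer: -658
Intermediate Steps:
W = -658 (W = 4 - 1*662 = 4 - 662 = -658)
N(m, Q) = -¼ + m/8 (N(m, Q) = (-2 + m)/((8 + 3) - 3) = (-2 + m)/(11 - 3) = (-2 + m)/8 = (-2 + m)*(⅛) = -¼ + m/8)
N(10, -5)*W = (-¼ + (⅛)*10)*(-658) = (-¼ + 5/4)*(-658) = 1*(-658) = -658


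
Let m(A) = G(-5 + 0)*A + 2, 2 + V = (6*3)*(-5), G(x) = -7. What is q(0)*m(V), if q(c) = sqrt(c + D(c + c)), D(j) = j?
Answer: 0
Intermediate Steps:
V = -92 (V = -2 + (6*3)*(-5) = -2 + 18*(-5) = -2 - 90 = -92)
m(A) = 2 - 7*A (m(A) = -7*A + 2 = 2 - 7*A)
q(c) = sqrt(3)*sqrt(c) (q(c) = sqrt(c + (c + c)) = sqrt(c + 2*c) = sqrt(3*c) = sqrt(3)*sqrt(c))
q(0)*m(V) = (sqrt(3)*sqrt(0))*(2 - 7*(-92)) = (sqrt(3)*0)*(2 + 644) = 0*646 = 0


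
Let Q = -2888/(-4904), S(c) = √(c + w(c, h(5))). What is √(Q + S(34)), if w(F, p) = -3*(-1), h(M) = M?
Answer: √(221293 + 375769*√37)/613 ≈ 2.5830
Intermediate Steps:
w(F, p) = 3
S(c) = √(3 + c) (S(c) = √(c + 3) = √(3 + c))
Q = 361/613 (Q = -2888*(-1/4904) = 361/613 ≈ 0.58891)
√(Q + S(34)) = √(361/613 + √(3 + 34)) = √(361/613 + √37)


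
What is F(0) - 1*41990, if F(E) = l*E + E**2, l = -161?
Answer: -41990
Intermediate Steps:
F(E) = E**2 - 161*E (F(E) = -161*E + E**2 = E**2 - 161*E)
F(0) - 1*41990 = 0*(-161 + 0) - 1*41990 = 0*(-161) - 41990 = 0 - 41990 = -41990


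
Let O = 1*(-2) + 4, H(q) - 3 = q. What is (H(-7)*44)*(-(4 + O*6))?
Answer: 2816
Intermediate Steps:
H(q) = 3 + q
O = 2 (O = -2 + 4 = 2)
(H(-7)*44)*(-(4 + O*6)) = ((3 - 7)*44)*(-(4 + 2*6)) = (-4*44)*(-(4 + 12)) = -(-176)*16 = -176*(-16) = 2816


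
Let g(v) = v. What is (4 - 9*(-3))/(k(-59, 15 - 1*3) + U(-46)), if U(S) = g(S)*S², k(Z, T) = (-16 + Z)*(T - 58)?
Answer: -31/93886 ≈ -0.00033019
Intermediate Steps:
k(Z, T) = (-58 + T)*(-16 + Z) (k(Z, T) = (-16 + Z)*(-58 + T) = (-58 + T)*(-16 + Z))
U(S) = S³ (U(S) = S*S² = S³)
(4 - 9*(-3))/(k(-59, 15 - 1*3) + U(-46)) = (4 - 9*(-3))/((928 - 58*(-59) - 16*(15 - 1*3) + (15 - 1*3)*(-59)) + (-46)³) = (4 + 27)/((928 + 3422 - 16*(15 - 3) + (15 - 3)*(-59)) - 97336) = 31/((928 + 3422 - 16*12 + 12*(-59)) - 97336) = 31/((928 + 3422 - 192 - 708) - 97336) = 31/(3450 - 97336) = 31/(-93886) = -1/93886*31 = -31/93886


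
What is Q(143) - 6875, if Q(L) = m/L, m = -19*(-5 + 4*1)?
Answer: -983106/143 ≈ -6874.9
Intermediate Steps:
m = 19 (m = -19*(-5 + 4) = -19*(-1) = 19)
Q(L) = 19/L
Q(143) - 6875 = 19/143 - 6875 = -983106/143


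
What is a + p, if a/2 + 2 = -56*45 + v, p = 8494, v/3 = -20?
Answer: 3330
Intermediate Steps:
v = -60 (v = 3*(-20) = -60)
a = -5164 (a = -4 + 2*(-56*45 - 60) = -4 + 2*(-2520 - 60) = -4 + 2*(-2580) = -4 - 5160 = -5164)
a + p = -5164 + 8494 = 3330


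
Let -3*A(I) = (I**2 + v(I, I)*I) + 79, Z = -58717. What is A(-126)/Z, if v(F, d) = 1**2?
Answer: 15829/176151 ≈ 0.089860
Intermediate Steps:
v(F, d) = 1
A(I) = -79/3 - I/3 - I**2/3 (A(I) = -((I**2 + 1*I) + 79)/3 = -((I**2 + I) + 79)/3 = -((I + I**2) + 79)/3 = -(79 + I + I**2)/3 = -79/3 - I/3 - I**2/3)
A(-126)/Z = (-79/3 - 1/3*(-126) - 1/3*(-126)**2)/(-58717) = (-79/3 + 42 - 1/3*15876)*(-1/58717) = (-79/3 + 42 - 5292)*(-1/58717) = -15829/3*(-1/58717) = 15829/176151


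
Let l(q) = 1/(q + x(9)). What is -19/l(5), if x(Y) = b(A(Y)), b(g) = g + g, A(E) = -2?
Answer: -19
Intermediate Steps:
b(g) = 2*g
x(Y) = -4 (x(Y) = 2*(-2) = -4)
l(q) = 1/(-4 + q) (l(q) = 1/(q - 4) = 1/(-4 + q))
-19/l(5) = -19/(1/(-4 + 5)) = -19/(1/1) = -19/1 = -19*1 = -19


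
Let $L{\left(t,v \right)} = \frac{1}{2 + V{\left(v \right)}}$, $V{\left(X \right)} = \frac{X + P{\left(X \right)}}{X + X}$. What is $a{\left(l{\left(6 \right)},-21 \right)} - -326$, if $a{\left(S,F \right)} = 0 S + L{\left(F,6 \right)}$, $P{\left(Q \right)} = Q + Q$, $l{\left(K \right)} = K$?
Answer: $\frac{2284}{7} \approx 326.29$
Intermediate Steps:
$P{\left(Q \right)} = 2 Q$
$V{\left(X \right)} = \frac{3}{2}$ ($V{\left(X \right)} = \frac{X + 2 X}{X + X} = \frac{3 X}{2 X} = 3 X \frac{1}{2 X} = \frac{3}{2}$)
$L{\left(t,v \right)} = \frac{2}{7}$ ($L{\left(t,v \right)} = \frac{1}{2 + \frac{3}{2}} = \frac{1}{\frac{7}{2}} = \frac{2}{7}$)
$a{\left(S,F \right)} = \frac{2}{7}$ ($a{\left(S,F \right)} = 0 S + \frac{2}{7} = 0 + \frac{2}{7} = \frac{2}{7}$)
$a{\left(l{\left(6 \right)},-21 \right)} - -326 = \frac{2}{7} - -326 = \frac{2}{7} + 326 = \frac{2284}{7}$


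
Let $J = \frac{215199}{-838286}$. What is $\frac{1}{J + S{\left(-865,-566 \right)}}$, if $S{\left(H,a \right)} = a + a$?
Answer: $- \frac{838286}{949154951} \approx -0.00088319$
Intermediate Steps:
$J = - \frac{215199}{838286}$ ($J = 215199 \left(- \frac{1}{838286}\right) = - \frac{215199}{838286} \approx -0.25671$)
$S{\left(H,a \right)} = 2 a$
$\frac{1}{J + S{\left(-865,-566 \right)}} = \frac{1}{- \frac{215199}{838286} + 2 \left(-566\right)} = \frac{1}{- \frac{215199}{838286} - 1132} = \frac{1}{- \frac{949154951}{838286}} = - \frac{838286}{949154951}$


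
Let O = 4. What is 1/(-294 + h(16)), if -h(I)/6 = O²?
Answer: -1/390 ≈ -0.0025641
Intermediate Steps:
h(I) = -96 (h(I) = -6*4² = -6*16 = -96)
1/(-294 + h(16)) = 1/(-294 - 96) = 1/(-390) = -1/390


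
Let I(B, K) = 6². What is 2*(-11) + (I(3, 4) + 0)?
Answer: 14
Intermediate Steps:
I(B, K) = 36
2*(-11) + (I(3, 4) + 0) = 2*(-11) + (36 + 0) = -22 + 36 = 14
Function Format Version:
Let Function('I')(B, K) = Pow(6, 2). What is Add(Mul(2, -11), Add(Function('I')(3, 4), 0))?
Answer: 14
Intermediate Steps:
Function('I')(B, K) = 36
Add(Mul(2, -11), Add(Function('I')(3, 4), 0)) = Add(Mul(2, -11), Add(36, 0)) = Add(-22, 36) = 14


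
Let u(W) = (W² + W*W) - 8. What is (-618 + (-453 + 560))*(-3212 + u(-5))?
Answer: 1619870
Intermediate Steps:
u(W) = -8 + 2*W² (u(W) = (W² + W²) - 8 = 2*W² - 8 = -8 + 2*W²)
(-618 + (-453 + 560))*(-3212 + u(-5)) = (-618 + (-453 + 560))*(-3212 + (-8 + 2*(-5)²)) = (-618 + 107)*(-3212 + (-8 + 2*25)) = -511*(-3212 + (-8 + 50)) = -511*(-3212 + 42) = -511*(-3170) = 1619870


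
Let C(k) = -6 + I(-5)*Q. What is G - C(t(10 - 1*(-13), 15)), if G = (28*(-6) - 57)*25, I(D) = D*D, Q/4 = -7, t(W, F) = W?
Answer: -4919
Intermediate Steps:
Q = -28 (Q = 4*(-7) = -28)
I(D) = D²
C(k) = -706 (C(k) = -6 + (-5)²*(-28) = -6 + 25*(-28) = -6 - 700 = -706)
G = -5625 (G = (-168 - 57)*25 = -225*25 = -5625)
G - C(t(10 - 1*(-13), 15)) = -5625 - 1*(-706) = -5625 + 706 = -4919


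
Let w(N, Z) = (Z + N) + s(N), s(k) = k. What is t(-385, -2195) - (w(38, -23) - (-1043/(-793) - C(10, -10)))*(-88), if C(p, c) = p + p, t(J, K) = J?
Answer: 4697143/793 ≈ 5923.3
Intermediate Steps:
w(N, Z) = Z + 2*N (w(N, Z) = (Z + N) + N = (N + Z) + N = Z + 2*N)
C(p, c) = 2*p
t(-385, -2195) - (w(38, -23) - (-1043/(-793) - C(10, -10)))*(-88) = -385 - ((-23 + 2*38) - (-1043/(-793) - 2*10))*(-88) = -385 - ((-23 + 76) - (-1043*(-1/793) - 1*20))*(-88) = -385 - (53 - (1043/793 - 20))*(-88) = -385 - (53 - 1*(-14817/793))*(-88) = -385 - (53 + 14817/793)*(-88) = -385 - 56846*(-88)/793 = -385 - 1*(-5002448/793) = -385 + 5002448/793 = 4697143/793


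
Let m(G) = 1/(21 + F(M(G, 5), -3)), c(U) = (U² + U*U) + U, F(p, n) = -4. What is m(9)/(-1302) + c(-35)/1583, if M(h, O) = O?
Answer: 53452027/35038122 ≈ 1.5255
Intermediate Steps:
c(U) = U + 2*U² (c(U) = (U² + U²) + U = 2*U² + U = U + 2*U²)
m(G) = 1/17 (m(G) = 1/(21 - 4) = 1/17)
m(9)/(-1302) + c(-35)/1583 = (1/17)/(-1302) - 35*(1 + 2*(-35))/1583 = (1/17)*(-1/1302) - 35*(1 - 70)*(1/1583) = -1/22134 - 35*(-69)*(1/1583) = -1/22134 + 2415*(1/1583) = -1/22134 + 2415/1583 = 53452027/35038122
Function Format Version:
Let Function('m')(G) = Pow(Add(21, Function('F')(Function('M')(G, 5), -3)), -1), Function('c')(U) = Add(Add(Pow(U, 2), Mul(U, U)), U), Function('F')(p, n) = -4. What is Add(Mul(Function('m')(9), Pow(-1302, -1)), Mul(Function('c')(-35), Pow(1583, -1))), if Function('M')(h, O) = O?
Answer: Rational(53452027, 35038122) ≈ 1.5255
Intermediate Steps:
Function('c')(U) = Add(U, Mul(2, Pow(U, 2))) (Function('c')(U) = Add(Add(Pow(U, 2), Pow(U, 2)), U) = Add(Mul(2, Pow(U, 2)), U) = Add(U, Mul(2, Pow(U, 2))))
Function('m')(G) = Rational(1, 17) (Function('m')(G) = Pow(Add(21, -4), -1) = Pow(17, -1) = Rational(1, 17))
Add(Mul(Function('m')(9), Pow(-1302, -1)), Mul(Function('c')(-35), Pow(1583, -1))) = Add(Mul(Rational(1, 17), Pow(-1302, -1)), Mul(Mul(-35, Add(1, Mul(2, -35))), Pow(1583, -1))) = Add(Mul(Rational(1, 17), Rational(-1, 1302)), Mul(Mul(-35, Add(1, -70)), Rational(1, 1583))) = Add(Rational(-1, 22134), Mul(Mul(-35, -69), Rational(1, 1583))) = Add(Rational(-1, 22134), Mul(2415, Rational(1, 1583))) = Add(Rational(-1, 22134), Rational(2415, 1583)) = Rational(53452027, 35038122)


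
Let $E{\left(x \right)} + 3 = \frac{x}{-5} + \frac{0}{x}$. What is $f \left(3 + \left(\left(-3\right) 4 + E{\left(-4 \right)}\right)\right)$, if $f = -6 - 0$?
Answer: $\frac{336}{5} \approx 67.2$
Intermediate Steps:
$E{\left(x \right)} = -3 - \frac{x}{5}$ ($E{\left(x \right)} = -3 + \left(\frac{x}{-5} + \frac{0}{x}\right) = -3 + \left(x \left(- \frac{1}{5}\right) + 0\right) = -3 + \left(- \frac{x}{5} + 0\right) = -3 - \frac{x}{5}$)
$f = -6$ ($f = -6 + 0 = -6$)
$f \left(3 + \left(\left(-3\right) 4 + E{\left(-4 \right)}\right)\right) = - 6 \left(3 - \frac{71}{5}\right) = \left(-6\right) \left(- \frac{56}{5}\right) = \frac{336}{5}$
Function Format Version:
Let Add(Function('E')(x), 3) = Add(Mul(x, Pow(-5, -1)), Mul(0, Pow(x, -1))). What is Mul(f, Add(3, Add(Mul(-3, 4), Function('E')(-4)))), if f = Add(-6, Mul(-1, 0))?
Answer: Rational(336, 5) ≈ 67.200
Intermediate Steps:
Function('E')(x) = Add(-3, Mul(Rational(-1, 5), x)) (Function('E')(x) = Add(-3, Add(Mul(x, Pow(-5, -1)), Mul(0, Pow(x, -1)))) = Add(-3, Add(Mul(x, Rational(-1, 5)), 0)) = Add(-3, Add(Mul(Rational(-1, 5), x), 0)) = Add(-3, Mul(Rational(-1, 5), x)))
f = -6 (f = Add(-6, 0) = -6)
Mul(f, Add(3, Add(Mul(-3, 4), Function('E')(-4)))) = Mul(-6, Add(3, Add(Mul(-3, 4), Add(-3, Mul(Rational(-1, 5), -4))))) = Mul(-6, Add(3, Add(-12, Add(-3, Rational(4, 5))))) = Mul(-6, Add(3, Add(-12, Rational(-11, 5)))) = Mul(-6, Add(3, Rational(-71, 5))) = Mul(-6, Rational(-56, 5)) = Rational(336, 5)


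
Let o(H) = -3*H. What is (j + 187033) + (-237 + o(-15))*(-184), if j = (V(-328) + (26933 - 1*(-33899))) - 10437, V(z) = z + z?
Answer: 272100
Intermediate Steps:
V(z) = 2*z
j = 49739 (j = (2*(-328) + (26933 - 1*(-33899))) - 10437 = (-656 + (26933 + 33899)) - 10437 = (-656 + 60832) - 10437 = 60176 - 10437 = 49739)
(j + 187033) + (-237 + o(-15))*(-184) = (49739 + 187033) + (-237 - 3*(-15))*(-184) = 236772 + (-237 + 45)*(-184) = 236772 - 192*(-184) = 236772 + 35328 = 272100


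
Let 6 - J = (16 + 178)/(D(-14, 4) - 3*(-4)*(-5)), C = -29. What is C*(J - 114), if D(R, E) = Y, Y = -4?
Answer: 97411/32 ≈ 3044.1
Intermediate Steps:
D(R, E) = -4
J = 289/32 (J = 6 - (16 + 178)/(-4 - 3*(-4)*(-5)) = 6 - 194/(-4 + 12*(-5)) = 6 - 194/(-4 - 60) = 6 - 194/(-64) = 6 - 194*(-1)/64 = 6 - 1*(-97/32) = 6 + 97/32 = 289/32 ≈ 9.0313)
C*(J - 114) = -29*(289/32 - 114) = -29*(-3359/32) = 97411/32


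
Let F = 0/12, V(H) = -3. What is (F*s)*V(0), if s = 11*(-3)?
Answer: 0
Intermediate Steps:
F = 0 (F = (1/12)*0 = 0)
s = -33
(F*s)*V(0) = (0*(-33))*(-3) = 0*(-3) = 0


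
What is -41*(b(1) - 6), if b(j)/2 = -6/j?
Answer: 738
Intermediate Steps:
b(j) = -12/j (b(j) = 2*(-6/j) = -12/j)
-41*(b(1) - 6) = -41*(-12/1 - 6) = -41*(-12*1 - 6) = -41*(-12 - 6) = -41*(-18) = 738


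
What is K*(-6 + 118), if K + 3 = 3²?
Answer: 672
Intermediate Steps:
K = 6 (K = -3 + 3² = -3 + 9 = 6)
K*(-6 + 118) = 6*(-6 + 118) = 6*112 = 672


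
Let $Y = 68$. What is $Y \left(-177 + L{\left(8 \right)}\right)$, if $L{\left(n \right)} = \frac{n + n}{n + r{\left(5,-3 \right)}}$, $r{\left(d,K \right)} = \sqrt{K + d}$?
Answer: $- \frac{368764}{31} - \frac{544 \sqrt{2}}{31} \approx -11920.0$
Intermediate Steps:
$L{\left(n \right)} = \frac{2 n}{n + \sqrt{2}}$ ($L{\left(n \right)} = \frac{n + n}{n + \sqrt{-3 + 5}} = \frac{2 n}{n + \sqrt{2}}$)
$Y \left(-177 + L{\left(8 \right)}\right) = 68 \left(-177 + 2 \cdot 8 \frac{1}{8 + \sqrt{2}}\right) = 68 \left(-177 + \frac{16}{8 + \sqrt{2}}\right) = -12036 + \frac{1088}{8 + \sqrt{2}}$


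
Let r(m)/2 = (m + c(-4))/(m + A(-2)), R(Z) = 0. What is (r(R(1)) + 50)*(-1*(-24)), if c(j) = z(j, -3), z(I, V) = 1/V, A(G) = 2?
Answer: 1192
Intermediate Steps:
c(j) = -1/3 (c(j) = 1/(-3) = -1/3)
r(m) = 2*(-1/3 + m)/(2 + m) (r(m) = 2*((m - 1/3)/(m + 2)) = 2*((-1/3 + m)/(2 + m)) = 2*(-1/3 + m)/(2 + m))
(r(R(1)) + 50)*(-1*(-24)) = (2*(-1 + 3*0)/(3*(2 + 0)) + 50)*(-1*(-24)) = ((2/3)*(-1 + 0)/2 + 50)*24 = ((2/3)*(1/2)*(-1) + 50)*24 = (-1/3 + 50)*24 = (149/3)*24 = 1192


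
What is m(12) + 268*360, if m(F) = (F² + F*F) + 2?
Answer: 96770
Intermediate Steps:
m(F) = 2 + 2*F² (m(F) = (F² + F²) + 2 = 2*F² + 2 = 2 + 2*F²)
m(12) + 268*360 = (2 + 2*12²) + 268*360 = (2 + 2*144) + 96480 = (2 + 288) + 96480 = 290 + 96480 = 96770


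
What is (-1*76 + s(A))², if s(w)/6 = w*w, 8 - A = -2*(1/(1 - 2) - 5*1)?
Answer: 400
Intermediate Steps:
A = -4 (A = 8 - (-2)*(1/(1 - 2) - 5*1) = 8 - (-2)*(1/(-1) - 5) = 8 - (-2)*(-1 - 5) = 8 - (-2)*(-6) = 8 - 1*12 = 8 - 12 = -4)
s(w) = 6*w² (s(w) = 6*(w*w) = 6*w²)
(-1*76 + s(A))² = (-1*76 + 6*(-4)²)² = (-76 + 6*16)² = (-76 + 96)² = 20² = 400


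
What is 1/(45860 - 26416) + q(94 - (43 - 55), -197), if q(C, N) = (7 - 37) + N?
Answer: -4413787/19444 ≈ -227.00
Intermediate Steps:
q(C, N) = -30 + N
1/(45860 - 26416) + q(94 - (43 - 55), -197) = 1/(45860 - 26416) + (-30 - 197) = 1/19444 - 227 = -4413787/19444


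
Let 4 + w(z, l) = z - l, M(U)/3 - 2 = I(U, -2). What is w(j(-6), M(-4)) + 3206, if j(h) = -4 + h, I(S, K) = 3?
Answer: 3177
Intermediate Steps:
M(U) = 15 (M(U) = 6 + 3*3 = 6 + 9 = 15)
w(z, l) = -4 + z - l (w(z, l) = -4 + (z - l) = -4 + z - l)
w(j(-6), M(-4)) + 3206 = (-4 + (-4 - 6) - 1*15) + 3206 = (-4 - 10 - 15) + 3206 = -29 + 3206 = 3177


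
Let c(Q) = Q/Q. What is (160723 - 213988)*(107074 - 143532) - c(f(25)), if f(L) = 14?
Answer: 1941935369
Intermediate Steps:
c(Q) = 1
(160723 - 213988)*(107074 - 143532) - c(f(25)) = (160723 - 213988)*(107074 - 143532) - 1*1 = -53265*(-36458) - 1 = 1941935370 - 1 = 1941935369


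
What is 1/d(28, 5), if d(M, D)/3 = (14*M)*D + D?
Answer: 1/5895 ≈ 0.00016964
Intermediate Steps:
d(M, D) = 3*D + 42*D*M (d(M, D) = 3*((14*M)*D + D) = 3*(14*D*M + D) = 3*(D + 14*D*M) = 3*D + 42*D*M)
1/d(28, 5) = 1/(3*5*(1 + 14*28)) = 1/(3*5*(1 + 392)) = 1/(3*5*393) = 1/5895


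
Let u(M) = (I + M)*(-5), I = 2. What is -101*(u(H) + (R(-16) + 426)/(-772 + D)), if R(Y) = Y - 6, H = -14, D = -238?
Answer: -30098/5 ≈ -6019.6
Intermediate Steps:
R(Y) = -6 + Y
u(M) = -10 - 5*M (u(M) = (2 + M)*(-5) = -10 - 5*M)
-101*(u(H) + (R(-16) + 426)/(-772 + D)) = -101*((-10 - 5*(-14)) + ((-6 - 16) + 426)/(-772 - 238)) = -101*((-10 + 70) + (-22 + 426)/(-1010)) = -101*(60 + 404*(-1/1010)) = -101*(60 - ⅖) = -101*298/5 = -30098/5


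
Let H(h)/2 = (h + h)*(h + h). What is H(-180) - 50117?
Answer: 209083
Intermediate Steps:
H(h) = 8*h**2 (H(h) = 2*((h + h)*(h + h)) = 2*((2*h)*(2*h)) = 2*(4*h**2) = 8*h**2)
H(-180) - 50117 = 8*(-180)**2 - 50117 = 8*32400 - 50117 = 259200 - 50117 = 209083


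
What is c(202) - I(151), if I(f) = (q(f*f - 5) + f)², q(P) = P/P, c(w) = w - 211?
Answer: -23113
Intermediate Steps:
c(w) = -211 + w
q(P) = 1
I(f) = (1 + f)²
c(202) - I(151) = (-211 + 202) - (1 + 151)² = -9 - 1*152² = -9 - 1*23104 = -9 - 23104 = -23113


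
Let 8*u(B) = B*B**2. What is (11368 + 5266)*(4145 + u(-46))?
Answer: -133437948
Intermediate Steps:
u(B) = B**3/8 (u(B) = (B*B**2)/8 = B**3/8)
(11368 + 5266)*(4145 + u(-46)) = (11368 + 5266)*(4145 + (1/8)*(-46)**3) = 16634*(4145 + (1/8)*(-97336)) = 16634*(4145 - 12167) = 16634*(-8022) = -133437948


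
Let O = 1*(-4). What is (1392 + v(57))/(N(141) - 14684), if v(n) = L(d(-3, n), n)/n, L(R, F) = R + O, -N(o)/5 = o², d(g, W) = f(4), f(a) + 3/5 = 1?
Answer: -132234/10838455 ≈ -0.012200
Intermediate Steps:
f(a) = ⅖ (f(a) = -⅗ + 1 = ⅖)
d(g, W) = ⅖
O = -4
N(o) = -5*o²
L(R, F) = -4 + R (L(R, F) = R - 4 = -4 + R)
v(n) = -18/(5*n) (v(n) = (-4 + ⅖)/n = -18/(5*n))
(1392 + v(57))/(N(141) - 14684) = (1392 - 18/5/57)/(-5*141² - 14684) = (1392 - 18/5*1/57)/(-5*19881 - 14684) = (1392 - 6/95)/(-99405 - 14684) = (132234/95)/(-114089) = (132234/95)*(-1/114089) = -132234/10838455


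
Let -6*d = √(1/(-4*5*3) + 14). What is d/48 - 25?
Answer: -25 - √12585/8640 ≈ -25.013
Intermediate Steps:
d = -√12585/180 (d = -√(1/(-4*5*3) + 14)/6 = -√(1/(-20*3) + 14)/6 = -√(1/(-60) + 14)/6 = -√(-1/60 + 14)/6 = -√12585/180 ≈ -0.62324)
d/48 - 25 = (-√12585/180)/48 - 25 = -√12585/8640 - 25 = -25 - √12585/8640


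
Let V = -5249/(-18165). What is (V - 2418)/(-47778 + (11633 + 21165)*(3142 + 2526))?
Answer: -43917721/3375988610190 ≈ -1.3009e-5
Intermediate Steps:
V = 5249/18165 (V = -5249*(-1/18165) = 5249/18165 ≈ 0.28896)
(V - 2418)/(-47778 + (11633 + 21165)*(3142 + 2526)) = (5249/18165 - 2418)/(-47778 + (11633 + 21165)*(3142 + 2526)) = -43917721/(18165*(-47778 + 32798*5668)) = -43917721/(18165*(-47778 + 185899064)) = -43917721/18165/185851286 = -43917721/18165*1/185851286 = -43917721/3375988610190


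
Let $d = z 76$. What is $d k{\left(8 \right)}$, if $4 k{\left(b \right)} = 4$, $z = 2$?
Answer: $152$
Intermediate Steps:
$k{\left(b \right)} = 1$ ($k{\left(b \right)} = \frac{1}{4} \cdot 4 = 1$)
$d = 152$ ($d = 2 \cdot 76 = 152$)
$d k{\left(8 \right)} = 152 \cdot 1 = 152$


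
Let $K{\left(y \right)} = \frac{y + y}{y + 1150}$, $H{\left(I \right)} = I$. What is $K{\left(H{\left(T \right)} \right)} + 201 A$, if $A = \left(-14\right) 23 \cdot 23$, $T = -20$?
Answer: $- \frac{168212482}{113} \approx -1.4886 \cdot 10^{6}$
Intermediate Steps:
$A = -7406$ ($A = \left(-322\right) 23 = -7406$)
$K{\left(y \right)} = \frac{2 y}{1150 + y}$
$K{\left(H{\left(T \right)} \right)} + 201 A = 2 \left(-20\right) \frac{1}{1150 - 20} + 201 \left(-7406\right) = 2 \left(-20\right) \frac{1}{1130} - 1488606 = - \frac{4}{113} - 1488606 = - \frac{168212482}{113}$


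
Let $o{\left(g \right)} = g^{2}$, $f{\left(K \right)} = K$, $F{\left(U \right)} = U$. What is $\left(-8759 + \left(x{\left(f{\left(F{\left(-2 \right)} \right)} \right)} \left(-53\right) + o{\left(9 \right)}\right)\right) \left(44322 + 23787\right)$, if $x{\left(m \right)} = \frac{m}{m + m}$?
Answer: $- \frac{1185709581}{2} \approx -5.9286 \cdot 10^{8}$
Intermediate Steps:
$x{\left(m \right)} = \frac{1}{2}$ ($x{\left(m \right)} = \frac{m}{2 m} = m \frac{1}{2 m} = \frac{1}{2}$)
$\left(-8759 + \left(x{\left(f{\left(F{\left(-2 \right)} \right)} \right)} \left(-53\right) + o{\left(9 \right)}\right)\right) \left(44322 + 23787\right) = \left(-8759 + \left(\frac{1}{2} \left(-53\right) + 9^{2}\right)\right) \left(44322 + 23787\right) = \left(-8759 + \left(- \frac{53}{2} + 81\right)\right) 68109 = \left(-8759 + \frac{109}{2}\right) 68109 = \left(- \frac{17409}{2}\right) 68109 = - \frac{1185709581}{2}$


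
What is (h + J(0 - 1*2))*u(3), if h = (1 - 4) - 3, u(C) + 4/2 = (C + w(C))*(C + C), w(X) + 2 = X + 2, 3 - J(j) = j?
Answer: -34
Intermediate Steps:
J(j) = 3 - j
w(X) = X (w(X) = -2 + (X + 2) = -2 + (2 + X) = X)
u(C) = -2 + 4*C² (u(C) = -2 + (C + C)*(C + C) = -2 + (2*C)*(2*C) = -2 + 4*C²)
h = -6 (h = -3 - 3 = -6)
(h + J(0 - 1*2))*u(3) = (-6 + (3 - (0 - 1*2)))*(-2 + 4*3²) = (-6 + (3 - (0 - 2)))*(-2 + 4*9) = (-6 + (3 - 1*(-2)))*(-2 + 36) = (-6 + (3 + 2))*34 = (-6 + 5)*34 = -1*34 = -34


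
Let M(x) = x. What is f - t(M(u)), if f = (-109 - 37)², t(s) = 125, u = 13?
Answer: 21191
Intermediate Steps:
f = 21316 (f = (-146)² = 21316)
f - t(M(u)) = 21316 - 1*125 = 21316 - 125 = 21191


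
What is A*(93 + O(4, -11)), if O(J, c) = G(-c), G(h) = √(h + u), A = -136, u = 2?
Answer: -12648 - 136*√13 ≈ -13138.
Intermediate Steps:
G(h) = √(2 + h) (G(h) = √(h + 2) = √(2 + h))
O(J, c) = √(2 - c)
A*(93 + O(4, -11)) = -136*(93 + √(2 - 1*(-11))) = -136*(93 + √(2 + 11)) = -136*(93 + √13) = -12648 - 136*√13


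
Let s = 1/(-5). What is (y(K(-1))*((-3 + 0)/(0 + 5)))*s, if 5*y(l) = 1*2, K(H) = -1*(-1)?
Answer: 6/125 ≈ 0.048000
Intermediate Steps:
K(H) = 1
y(l) = 2/5 (y(l) = (1*2)/5 = (1/5)*2 = 2/5)
s = -1/5 ≈ -0.20000
(y(K(-1))*((-3 + 0)/(0 + 5)))*s = (2*((-3 + 0)/(0 + 5))/5)*(-1/5) = (2*(-3/5)/5)*(-1/5) = (2*(-3*1/5)/5)*(-1/5) = ((2/5)*(-3/5))*(-1/5) = -6/25*(-1/5) = 6/125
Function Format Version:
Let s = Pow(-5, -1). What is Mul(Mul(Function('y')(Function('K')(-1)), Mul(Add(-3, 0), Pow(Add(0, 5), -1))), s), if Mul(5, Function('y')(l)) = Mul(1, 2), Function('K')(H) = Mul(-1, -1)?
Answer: Rational(6, 125) ≈ 0.048000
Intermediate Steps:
Function('K')(H) = 1
Function('y')(l) = Rational(2, 5) (Function('y')(l) = Mul(Rational(1, 5), Mul(1, 2)) = Mul(Rational(1, 5), 2) = Rational(2, 5))
s = Rational(-1, 5) ≈ -0.20000
Mul(Mul(Function('y')(Function('K')(-1)), Mul(Add(-3, 0), Pow(Add(0, 5), -1))), s) = Mul(Mul(Rational(2, 5), Mul(Add(-3, 0), Pow(Add(0, 5), -1))), Rational(-1, 5)) = Mul(Mul(Rational(2, 5), Mul(-3, Pow(5, -1))), Rational(-1, 5)) = Mul(Mul(Rational(2, 5), Mul(-3, Rational(1, 5))), Rational(-1, 5)) = Mul(Mul(Rational(2, 5), Rational(-3, 5)), Rational(-1, 5)) = Mul(Rational(-6, 25), Rational(-1, 5)) = Rational(6, 125)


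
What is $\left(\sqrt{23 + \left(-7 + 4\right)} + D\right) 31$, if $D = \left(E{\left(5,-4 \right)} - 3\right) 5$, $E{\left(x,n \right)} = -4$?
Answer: $-1085 + 62 \sqrt{5} \approx -946.36$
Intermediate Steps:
$D = -35$ ($D = \left(-4 - 3\right) 5 = \left(-7\right) 5 = -35$)
$\left(\sqrt{23 + \left(-7 + 4\right)} + D\right) 31 = \left(\sqrt{23 + \left(-7 + 4\right)} - 35\right) 31 = \left(\sqrt{23 - 3} - 35\right) 31 = \left(\sqrt{20} - 35\right) 31 = \left(2 \sqrt{5} - 35\right) 31 = \left(-35 + 2 \sqrt{5}\right) 31 = -1085 + 62 \sqrt{5}$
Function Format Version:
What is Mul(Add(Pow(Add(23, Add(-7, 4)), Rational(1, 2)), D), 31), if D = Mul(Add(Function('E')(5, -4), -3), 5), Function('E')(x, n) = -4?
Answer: Add(-1085, Mul(62, Pow(5, Rational(1, 2)))) ≈ -946.36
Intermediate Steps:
D = -35 (D = Mul(Add(-4, -3), 5) = Mul(-7, 5) = -35)
Mul(Add(Pow(Add(23, Add(-7, 4)), Rational(1, 2)), D), 31) = Mul(Add(Pow(Add(23, Add(-7, 4)), Rational(1, 2)), -35), 31) = Mul(Add(Pow(Add(23, -3), Rational(1, 2)), -35), 31) = Mul(Add(Pow(20, Rational(1, 2)), -35), 31) = Mul(Add(Mul(2, Pow(5, Rational(1, 2))), -35), 31) = Mul(Add(-35, Mul(2, Pow(5, Rational(1, 2)))), 31) = Add(-1085, Mul(62, Pow(5, Rational(1, 2))))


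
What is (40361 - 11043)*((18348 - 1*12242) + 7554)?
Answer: 400483880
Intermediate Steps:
(40361 - 11043)*((18348 - 1*12242) + 7554) = 29318*((18348 - 12242) + 7554) = 29318*(6106 + 7554) = 29318*13660 = 400483880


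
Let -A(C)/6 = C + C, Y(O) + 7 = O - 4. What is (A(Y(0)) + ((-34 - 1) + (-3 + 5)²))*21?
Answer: 2121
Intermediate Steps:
Y(O) = -11 + O (Y(O) = -7 + (O - 4) = -7 + (-4 + O) = -11 + O)
A(C) = -12*C (A(C) = -6*(C + C) = -12*C)
(A(Y(0)) + ((-34 - 1) + (-3 + 5)²))*21 = (-12*(-11 + 0) + ((-34 - 1) + (-3 + 5)²))*21 = (-12*(-11) + (-35 + 2²))*21 = (132 + (-35 + 4))*21 = (132 - 31)*21 = 101*21 = 2121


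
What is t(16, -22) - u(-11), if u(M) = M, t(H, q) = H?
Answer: 27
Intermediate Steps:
t(16, -22) - u(-11) = 16 - 1*(-11) = 16 + 11 = 27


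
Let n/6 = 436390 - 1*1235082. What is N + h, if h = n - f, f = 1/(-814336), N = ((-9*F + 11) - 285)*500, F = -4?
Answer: -3999327875071/814336 ≈ -4.9112e+6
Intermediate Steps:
N = -119000 (N = ((-9*(-4) + 11) - 285)*500 = ((36 + 11) - 285)*500 = (47 - 285)*500 = -238*500 = -119000)
f = -1/814336 ≈ -1.2280e-6
n = -4792152 (n = 6*(436390 - 1*1235082) = 6*(436390 - 1235082) = 6*(-798692) = -4792152)
h = -3902421891071/814336 (h = -4792152 - 1*(-1/814336) = -4792152 + 1/814336 = -3902421891071/814336 ≈ -4.7922e+6)
N + h = -119000 - 3902421891071/814336 = -3999327875071/814336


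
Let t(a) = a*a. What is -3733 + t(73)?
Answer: 1596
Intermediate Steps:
t(a) = a**2
-3733 + t(73) = -3733 + 73**2 = -3733 + 5329 = 1596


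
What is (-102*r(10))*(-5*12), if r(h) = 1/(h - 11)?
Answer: -6120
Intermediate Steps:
r(h) = 1/(-11 + h)
(-102*r(10))*(-5*12) = (-102/(-11 + 10))*(-5*12) = -102/(-1)*(-60) = -102*(-1)*(-60) = 102*(-60) = -6120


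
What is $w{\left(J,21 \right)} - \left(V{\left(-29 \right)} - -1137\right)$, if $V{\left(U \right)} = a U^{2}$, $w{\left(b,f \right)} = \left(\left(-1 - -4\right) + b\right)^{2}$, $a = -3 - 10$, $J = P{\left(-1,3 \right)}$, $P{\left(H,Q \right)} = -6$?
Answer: $9805$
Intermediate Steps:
$J = -6$
$a = -13$
$w{\left(b,f \right)} = \left(3 + b\right)^{2}$ ($w{\left(b,f \right)} = \left(\left(-1 + 4\right) + b\right)^{2} = \left(3 + b\right)^{2}$)
$V{\left(U \right)} = - 13 U^{2}$
$w{\left(J,21 \right)} - \left(V{\left(-29 \right)} - -1137\right) = \left(3 - 6\right)^{2} - \left(- 13 \left(-29\right)^{2} - -1137\right) = \left(-3\right)^{2} - \left(\left(-13\right) 841 + 1137\right) = 9 - \left(-10933 + 1137\right) = 9 - -9796 = 9 + 9796 = 9805$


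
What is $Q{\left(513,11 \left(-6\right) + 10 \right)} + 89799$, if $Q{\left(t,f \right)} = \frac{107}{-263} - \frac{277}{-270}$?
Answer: $\frac{6376670951}{71010} \approx 89800.0$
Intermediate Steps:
$Q{\left(t,f \right)} = \frac{43961}{71010}$ ($Q{\left(t,f \right)} = 107 \left(- \frac{1}{263}\right) - - \frac{277}{270} = - \frac{107}{263} + \frac{277}{270} = \frac{43961}{71010}$)
$Q{\left(513,11 \left(-6\right) + 10 \right)} + 89799 = \frac{43961}{71010} + 89799 = \frac{6376670951}{71010}$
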